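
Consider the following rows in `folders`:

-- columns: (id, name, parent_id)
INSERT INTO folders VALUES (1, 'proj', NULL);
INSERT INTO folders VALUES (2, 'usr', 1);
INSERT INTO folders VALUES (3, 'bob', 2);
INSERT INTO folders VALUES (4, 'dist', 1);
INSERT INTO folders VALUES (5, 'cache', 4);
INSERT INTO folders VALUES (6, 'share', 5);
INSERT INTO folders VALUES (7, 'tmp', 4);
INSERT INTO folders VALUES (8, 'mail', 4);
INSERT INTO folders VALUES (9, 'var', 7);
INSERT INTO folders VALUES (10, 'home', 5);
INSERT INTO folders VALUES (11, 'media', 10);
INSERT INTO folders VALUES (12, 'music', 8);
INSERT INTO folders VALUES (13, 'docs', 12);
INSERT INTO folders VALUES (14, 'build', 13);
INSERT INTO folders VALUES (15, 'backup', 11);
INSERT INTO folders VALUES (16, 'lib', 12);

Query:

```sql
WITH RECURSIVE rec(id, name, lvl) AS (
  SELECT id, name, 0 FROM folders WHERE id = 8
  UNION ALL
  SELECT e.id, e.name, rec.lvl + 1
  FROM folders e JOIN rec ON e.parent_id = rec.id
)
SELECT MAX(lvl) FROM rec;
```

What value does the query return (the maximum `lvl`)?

3

Base: id=8 (mail) at lvl 0.
Iteration 1: rows with parent_id in {8} -> music (id 12, lvl 1).
Iteration 2: rows with parent_id in {12} -> docs (id 13, lvl 2), lib (id 16, lvl 2).
Iteration 3: rows with parent_id in {13,16} -> build (id 14, lvl 3).
Iteration 4: no rows with parent_id in {14}; recursion stops.
lvl values: 0, 1, 2, 2, 3; the maximum is 3.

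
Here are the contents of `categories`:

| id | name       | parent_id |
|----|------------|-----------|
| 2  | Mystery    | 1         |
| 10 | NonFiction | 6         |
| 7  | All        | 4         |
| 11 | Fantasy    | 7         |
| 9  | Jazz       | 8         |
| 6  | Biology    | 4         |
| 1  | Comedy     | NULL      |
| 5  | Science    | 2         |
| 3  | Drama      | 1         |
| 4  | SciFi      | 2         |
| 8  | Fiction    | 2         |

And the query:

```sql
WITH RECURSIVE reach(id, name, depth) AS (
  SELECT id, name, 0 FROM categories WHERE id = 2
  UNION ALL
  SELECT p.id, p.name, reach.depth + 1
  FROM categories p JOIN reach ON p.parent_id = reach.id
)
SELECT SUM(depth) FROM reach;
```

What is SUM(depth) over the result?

Base: id=2 (Mystery) at depth 0.
Iteration 1: rows with parent_id in {2} -> SciFi (id 4, depth 1), Science (id 5, depth 1), Fiction (id 8, depth 1).
Iteration 2: rows with parent_id in {4,5,8} -> Biology (id 6, depth 2), All (id 7, depth 2), Jazz (id 9, depth 2).
Iteration 3: rows with parent_id in {6,7,9} -> NonFiction (id 10, depth 3), Fantasy (id 11, depth 3).
Iteration 4: no rows with parent_id in {10,11}; recursion stops.
SUM(depth) = 0 + 1 + 1 + 1 + 2 + 2 + 2 + 3 + 3 = 15.

15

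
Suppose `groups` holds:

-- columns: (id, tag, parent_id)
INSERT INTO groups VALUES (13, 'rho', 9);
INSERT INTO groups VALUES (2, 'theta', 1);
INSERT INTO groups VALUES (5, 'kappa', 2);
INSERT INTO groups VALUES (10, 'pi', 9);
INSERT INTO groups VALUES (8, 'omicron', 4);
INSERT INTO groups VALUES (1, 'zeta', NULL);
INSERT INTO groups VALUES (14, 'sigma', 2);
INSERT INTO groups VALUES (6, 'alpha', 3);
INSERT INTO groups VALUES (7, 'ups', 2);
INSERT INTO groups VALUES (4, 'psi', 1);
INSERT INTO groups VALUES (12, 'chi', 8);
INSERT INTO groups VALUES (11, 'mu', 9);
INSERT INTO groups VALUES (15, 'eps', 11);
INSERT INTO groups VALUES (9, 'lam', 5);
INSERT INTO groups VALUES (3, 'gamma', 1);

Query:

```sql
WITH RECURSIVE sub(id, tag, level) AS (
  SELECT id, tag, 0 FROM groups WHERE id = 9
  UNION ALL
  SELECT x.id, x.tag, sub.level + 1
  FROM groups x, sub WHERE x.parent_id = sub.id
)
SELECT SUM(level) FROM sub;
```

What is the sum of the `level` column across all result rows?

5

Base: id=9 (lam) at level 0.
Iteration 1: rows with parent_id in {9} -> pi (id 10, level 1), mu (id 11, level 1), rho (id 13, level 1).
Iteration 2: rows with parent_id in {10,11,13} -> eps (id 15, level 2).
Iteration 3: no rows with parent_id in {15}; recursion stops.
SUM(level) = 0 + 1 + 1 + 1 + 2 = 5.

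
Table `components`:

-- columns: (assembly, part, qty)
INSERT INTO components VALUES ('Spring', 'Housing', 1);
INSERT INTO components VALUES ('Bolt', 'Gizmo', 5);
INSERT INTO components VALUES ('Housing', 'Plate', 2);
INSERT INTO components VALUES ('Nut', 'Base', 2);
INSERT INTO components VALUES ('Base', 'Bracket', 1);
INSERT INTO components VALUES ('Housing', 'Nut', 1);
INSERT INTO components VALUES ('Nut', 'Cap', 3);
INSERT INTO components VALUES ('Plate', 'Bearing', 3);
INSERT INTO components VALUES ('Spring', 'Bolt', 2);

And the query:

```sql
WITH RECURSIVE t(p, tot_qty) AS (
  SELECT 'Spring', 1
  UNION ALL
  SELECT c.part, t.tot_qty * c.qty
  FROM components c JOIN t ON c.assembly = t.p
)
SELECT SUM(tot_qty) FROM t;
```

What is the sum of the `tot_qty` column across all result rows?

Base: (Spring, tot_qty=1).
Iteration 1: components of {Spring} -> Bolt = 1*2 = 2, Housing = 1*1 = 1.
Iteration 2: components of {Bolt,Housing} -> Gizmo = 2*5 = 10, Nut = 1*1 = 1, Plate = 1*2 = 2.
Iteration 3: components of {Gizmo,Nut,Plate} -> Base = 1*2 = 2, Bearing = 2*3 = 6, Cap = 1*3 = 3.
Iteration 4: components of {Base,Bearing,Cap} -> Bracket = 2*1 = 2.
Iteration 5: no further components; recursion stops.
SUM(tot_qty) = 1 + 1 + 2 + 2 + 1 + 10 + 6 + 3 + 2 + 2 = 30.

30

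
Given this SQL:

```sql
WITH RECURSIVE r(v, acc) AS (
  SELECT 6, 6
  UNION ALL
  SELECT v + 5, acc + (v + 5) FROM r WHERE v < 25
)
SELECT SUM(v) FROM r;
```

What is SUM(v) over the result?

80

Base: v=6, acc=6.
Iteration 1: 6 < 25 holds -> v = 6 + 5 = 11, acc = 6 + 11 = 17.
Iteration 2: 11 < 25 holds -> v = 11 + 5 = 16, acc = 17 + 16 = 33.
Iteration 3: 16 < 25 holds -> v = 16 + 5 = 21, acc = 33 + 21 = 54.
Iteration 4: 21 < 25 holds -> v = 21 + 5 = 26, acc = 54 + 26 = 80.
Iteration 5: 26 < 25 fails; recursion stops.
SUM(v) = 6 + 11 + 16 + 21 + 26 = 80.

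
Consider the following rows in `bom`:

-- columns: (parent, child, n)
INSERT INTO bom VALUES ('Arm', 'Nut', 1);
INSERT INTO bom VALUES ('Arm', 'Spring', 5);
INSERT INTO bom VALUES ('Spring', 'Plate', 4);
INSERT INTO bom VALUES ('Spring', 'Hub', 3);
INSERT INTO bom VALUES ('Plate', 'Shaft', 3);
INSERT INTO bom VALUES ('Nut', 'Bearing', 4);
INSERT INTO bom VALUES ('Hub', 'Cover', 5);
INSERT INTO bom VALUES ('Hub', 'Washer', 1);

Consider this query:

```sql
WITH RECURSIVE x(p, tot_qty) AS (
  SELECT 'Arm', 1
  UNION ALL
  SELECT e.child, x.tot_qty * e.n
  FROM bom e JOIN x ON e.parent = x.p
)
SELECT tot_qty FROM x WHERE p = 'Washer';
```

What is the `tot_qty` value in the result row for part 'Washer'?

15

Base: (Arm, tot_qty=1).
Iteration 1: components of {Arm} -> Nut = 1*1 = 1, Spring = 1*5 = 5.
Iteration 2: components of {Nut,Spring} -> Bearing = 1*4 = 4, Hub = 5*3 = 15, Plate = 5*4 = 20.
Iteration 3: components of {Bearing,Hub,Plate} -> Cover = 15*5 = 75, Shaft = 20*3 = 60, Washer = 15*1 = 15.
Iteration 4: no further components; recursion stops.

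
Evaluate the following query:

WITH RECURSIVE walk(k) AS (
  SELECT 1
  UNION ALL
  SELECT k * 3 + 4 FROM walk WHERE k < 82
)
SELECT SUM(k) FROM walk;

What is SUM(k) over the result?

353

Base: k=1.
Iteration 1: 1 < 82 holds -> k = 1 * 3 + 4 = 7.
Iteration 2: 7 < 82 holds -> k = 7 * 3 + 4 = 25.
Iteration 3: 25 < 82 holds -> k = 25 * 3 + 4 = 79.
Iteration 4: 79 < 82 holds -> k = 79 * 3 + 4 = 241.
Iteration 5: 241 < 82 fails; recursion stops.
SUM(k) = 1 + 7 + 25 + 79 + 241 = 353.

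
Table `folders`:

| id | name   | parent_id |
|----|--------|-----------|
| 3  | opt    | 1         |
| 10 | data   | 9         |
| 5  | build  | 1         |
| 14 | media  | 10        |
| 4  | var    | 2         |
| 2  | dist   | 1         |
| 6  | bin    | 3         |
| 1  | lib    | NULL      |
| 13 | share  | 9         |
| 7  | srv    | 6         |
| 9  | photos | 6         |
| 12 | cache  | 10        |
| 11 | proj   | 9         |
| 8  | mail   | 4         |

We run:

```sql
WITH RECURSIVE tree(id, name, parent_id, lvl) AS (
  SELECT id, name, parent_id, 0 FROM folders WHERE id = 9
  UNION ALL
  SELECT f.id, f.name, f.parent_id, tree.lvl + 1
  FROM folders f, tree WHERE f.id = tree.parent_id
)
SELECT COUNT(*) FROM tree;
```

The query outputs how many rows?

Base: id=9 (photos), parent_id=6, lvl 0.
Iteration 1: join on id=6 -> bin (id 6, parent_id=3, lvl 1).
Iteration 2: join on id=3 -> opt (id 3, parent_id=1, lvl 2).
Iteration 3: join on id=1 -> lib (id 1, parent_id=NULL, lvl 3).
Iteration 4: parent_id is NULL; no match; recursion stops.
Total rows emitted: 4.

4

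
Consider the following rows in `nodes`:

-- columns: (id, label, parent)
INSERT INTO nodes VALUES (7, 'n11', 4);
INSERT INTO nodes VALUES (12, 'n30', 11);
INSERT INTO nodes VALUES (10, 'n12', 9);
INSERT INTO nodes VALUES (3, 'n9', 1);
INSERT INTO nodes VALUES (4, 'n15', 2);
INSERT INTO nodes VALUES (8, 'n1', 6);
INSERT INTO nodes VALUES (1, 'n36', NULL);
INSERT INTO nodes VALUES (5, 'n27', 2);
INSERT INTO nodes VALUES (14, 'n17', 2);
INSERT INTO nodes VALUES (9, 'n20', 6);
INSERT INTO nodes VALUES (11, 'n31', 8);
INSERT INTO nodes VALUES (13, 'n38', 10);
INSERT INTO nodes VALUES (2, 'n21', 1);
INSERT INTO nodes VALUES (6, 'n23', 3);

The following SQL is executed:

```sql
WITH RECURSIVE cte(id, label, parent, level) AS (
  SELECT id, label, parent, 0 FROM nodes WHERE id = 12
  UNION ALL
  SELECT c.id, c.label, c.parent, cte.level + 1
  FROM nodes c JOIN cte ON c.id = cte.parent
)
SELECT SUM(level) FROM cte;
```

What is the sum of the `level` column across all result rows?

15

Base: id=12 (n30), parent=11, level 0.
Iteration 1: join on id=11 -> n31 (id 11, parent=8, level 1).
Iteration 2: join on id=8 -> n1 (id 8, parent=6, level 2).
Iteration 3: join on id=6 -> n23 (id 6, parent=3, level 3).
Iteration 4: join on id=3 -> n9 (id 3, parent=1, level 4).
Iteration 5: join on id=1 -> n36 (id 1, parent=NULL, level 5).
Iteration 6: parent is NULL; no match; recursion stops.
SUM(level) = 0 + 1 + 2 + 3 + 4 + 5 = 15.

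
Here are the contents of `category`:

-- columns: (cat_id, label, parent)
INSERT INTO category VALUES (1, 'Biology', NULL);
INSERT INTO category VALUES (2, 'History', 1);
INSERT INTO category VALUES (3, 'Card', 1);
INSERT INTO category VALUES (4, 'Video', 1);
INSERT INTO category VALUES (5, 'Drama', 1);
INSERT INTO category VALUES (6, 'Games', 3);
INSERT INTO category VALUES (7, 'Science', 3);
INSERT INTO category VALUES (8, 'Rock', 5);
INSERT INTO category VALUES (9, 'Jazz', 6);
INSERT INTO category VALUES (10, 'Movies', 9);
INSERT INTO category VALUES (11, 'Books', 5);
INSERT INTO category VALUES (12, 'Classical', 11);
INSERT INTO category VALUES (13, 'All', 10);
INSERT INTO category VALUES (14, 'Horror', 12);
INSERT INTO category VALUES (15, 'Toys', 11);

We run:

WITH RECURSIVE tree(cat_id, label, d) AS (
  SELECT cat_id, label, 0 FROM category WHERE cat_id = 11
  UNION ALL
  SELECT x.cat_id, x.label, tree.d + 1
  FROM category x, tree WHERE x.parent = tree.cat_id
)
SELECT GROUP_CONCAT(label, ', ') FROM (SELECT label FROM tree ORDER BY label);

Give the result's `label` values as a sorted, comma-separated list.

Books, Classical, Horror, Toys

Base: cat_id=11 (Books) at d 0.
Iteration 1: rows with parent in {11} -> Classical (id 12, d 1), Toys (id 15, d 1).
Iteration 2: rows with parent in {12,15} -> Horror (id 14, d 2).
Iteration 3: no rows with parent in {14}; recursion stops.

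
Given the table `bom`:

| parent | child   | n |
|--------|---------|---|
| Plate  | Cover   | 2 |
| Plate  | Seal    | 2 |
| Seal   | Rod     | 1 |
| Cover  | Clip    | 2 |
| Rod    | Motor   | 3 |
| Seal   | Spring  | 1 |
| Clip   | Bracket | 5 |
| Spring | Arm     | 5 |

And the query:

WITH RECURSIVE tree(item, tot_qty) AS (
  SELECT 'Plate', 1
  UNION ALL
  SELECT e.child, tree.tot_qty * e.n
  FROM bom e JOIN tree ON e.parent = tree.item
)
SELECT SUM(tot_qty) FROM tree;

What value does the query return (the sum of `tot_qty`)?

Base: (Plate, tot_qty=1).
Iteration 1: components of {Plate} -> Cover = 1*2 = 2, Seal = 1*2 = 2.
Iteration 2: components of {Cover,Seal} -> Clip = 2*2 = 4, Rod = 2*1 = 2, Spring = 2*1 = 2.
Iteration 3: components of {Clip,Rod,Spring} -> Arm = 2*5 = 10, Bracket = 4*5 = 20, Motor = 2*3 = 6.
Iteration 4: no further components; recursion stops.
SUM(tot_qty) = 1 + 2 + 2 + 4 + 2 + 2 + 20 + 6 + 10 = 49.

49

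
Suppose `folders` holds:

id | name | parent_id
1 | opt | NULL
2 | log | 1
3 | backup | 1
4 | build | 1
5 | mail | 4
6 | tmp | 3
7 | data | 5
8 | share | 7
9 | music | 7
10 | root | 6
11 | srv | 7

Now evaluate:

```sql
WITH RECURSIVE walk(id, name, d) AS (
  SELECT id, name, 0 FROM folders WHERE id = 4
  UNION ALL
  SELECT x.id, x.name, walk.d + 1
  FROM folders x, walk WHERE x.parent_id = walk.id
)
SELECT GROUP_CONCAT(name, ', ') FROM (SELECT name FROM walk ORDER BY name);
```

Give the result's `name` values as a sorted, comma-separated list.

build, data, mail, music, share, srv

Base: id=4 (build) at d 0.
Iteration 1: rows with parent_id in {4} -> mail (id 5, d 1).
Iteration 2: rows with parent_id in {5} -> data (id 7, d 2).
Iteration 3: rows with parent_id in {7} -> share (id 8, d 3), music (id 9, d 3), srv (id 11, d 3).
Iteration 4: no rows with parent_id in {8,9,11}; recursion stops.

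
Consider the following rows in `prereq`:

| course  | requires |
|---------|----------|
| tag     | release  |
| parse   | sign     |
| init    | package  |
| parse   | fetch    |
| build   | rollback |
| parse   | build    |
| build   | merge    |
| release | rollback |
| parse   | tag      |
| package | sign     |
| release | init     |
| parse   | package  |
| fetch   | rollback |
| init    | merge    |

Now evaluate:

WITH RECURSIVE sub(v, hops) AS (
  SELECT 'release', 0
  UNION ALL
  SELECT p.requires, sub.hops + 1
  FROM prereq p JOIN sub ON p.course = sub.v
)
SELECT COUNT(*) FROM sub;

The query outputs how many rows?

6

Base: (release, hops=0).
Iteration 1: edges from {release} -> (init, hops=1), (rollback, hops=1).
Iteration 2: edges from {init,rollback} -> (merge, hops=2), (package, hops=2).
Iteration 3: edges from {merge,package} -> (sign, hops=3).
Iteration 4: no outgoing edges from {sign}; recursion stops.
Total rows emitted: 6.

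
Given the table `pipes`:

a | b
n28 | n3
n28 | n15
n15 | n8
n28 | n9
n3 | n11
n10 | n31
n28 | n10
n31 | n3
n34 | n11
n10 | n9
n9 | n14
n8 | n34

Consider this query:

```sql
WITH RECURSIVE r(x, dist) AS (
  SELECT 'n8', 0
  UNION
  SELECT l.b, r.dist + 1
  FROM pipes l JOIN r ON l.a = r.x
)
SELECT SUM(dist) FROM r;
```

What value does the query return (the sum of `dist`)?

3

Base: (n8, dist=0).
Iteration 1: edges from {n8} -> (n34, dist=1).
Iteration 2: edges from {n34} -> (n11, dist=2).
Iteration 3: no outgoing edges from {n11}; recursion stops.
SUM(dist) = 0 + 1 + 2 = 3.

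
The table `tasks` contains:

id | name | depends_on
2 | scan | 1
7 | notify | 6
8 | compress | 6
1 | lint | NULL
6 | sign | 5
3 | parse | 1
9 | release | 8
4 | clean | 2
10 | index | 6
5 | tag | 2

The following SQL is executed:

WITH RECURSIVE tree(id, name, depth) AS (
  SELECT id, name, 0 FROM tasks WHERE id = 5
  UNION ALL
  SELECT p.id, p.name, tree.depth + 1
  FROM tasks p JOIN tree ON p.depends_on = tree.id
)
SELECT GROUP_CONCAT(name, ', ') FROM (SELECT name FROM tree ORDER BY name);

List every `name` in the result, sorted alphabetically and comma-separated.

compress, index, notify, release, sign, tag

Base: id=5 (tag) at depth 0.
Iteration 1: rows with depends_on in {5} -> sign (id 6, depth 1).
Iteration 2: rows with depends_on in {6} -> notify (id 7, depth 2), compress (id 8, depth 2), index (id 10, depth 2).
Iteration 3: rows with depends_on in {7,8,10} -> release (id 9, depth 3).
Iteration 4: no rows with depends_on in {9}; recursion stops.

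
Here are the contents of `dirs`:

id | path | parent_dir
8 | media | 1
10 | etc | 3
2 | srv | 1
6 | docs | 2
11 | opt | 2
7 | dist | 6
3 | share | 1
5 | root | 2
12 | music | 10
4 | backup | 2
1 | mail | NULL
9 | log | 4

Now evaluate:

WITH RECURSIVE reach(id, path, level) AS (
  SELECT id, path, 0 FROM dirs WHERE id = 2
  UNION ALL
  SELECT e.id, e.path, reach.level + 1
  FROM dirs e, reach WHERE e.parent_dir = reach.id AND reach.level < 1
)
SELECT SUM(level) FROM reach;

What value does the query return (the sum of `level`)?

4

Base: id=2 (srv) at level 0.
Iteration 1: rows with parent_dir in {2} -> backup (id 4, level 1), root (id 5, level 1), docs (id 6, level 1), opt (id 11, level 1).
Iteration 2: level < 1 fails for all current rows; recursion stops.
SUM(level) = 0 + 1 + 1 + 1 + 1 = 4.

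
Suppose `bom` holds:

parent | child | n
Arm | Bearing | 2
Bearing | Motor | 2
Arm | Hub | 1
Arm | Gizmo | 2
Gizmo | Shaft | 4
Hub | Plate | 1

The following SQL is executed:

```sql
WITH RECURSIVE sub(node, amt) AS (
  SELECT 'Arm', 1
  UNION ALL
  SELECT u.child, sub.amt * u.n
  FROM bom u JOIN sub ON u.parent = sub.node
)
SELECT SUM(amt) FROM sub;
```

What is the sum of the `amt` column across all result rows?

Base: (Arm, amt=1).
Iteration 1: components of {Arm} -> Bearing = 1*2 = 2, Gizmo = 1*2 = 2, Hub = 1*1 = 1.
Iteration 2: components of {Bearing,Gizmo,Hub} -> Motor = 2*2 = 4, Plate = 1*1 = 1, Shaft = 2*4 = 8.
Iteration 3: no further components; recursion stops.
SUM(amt) = 1 + 2 + 1 + 2 + 4 + 1 + 8 = 19.

19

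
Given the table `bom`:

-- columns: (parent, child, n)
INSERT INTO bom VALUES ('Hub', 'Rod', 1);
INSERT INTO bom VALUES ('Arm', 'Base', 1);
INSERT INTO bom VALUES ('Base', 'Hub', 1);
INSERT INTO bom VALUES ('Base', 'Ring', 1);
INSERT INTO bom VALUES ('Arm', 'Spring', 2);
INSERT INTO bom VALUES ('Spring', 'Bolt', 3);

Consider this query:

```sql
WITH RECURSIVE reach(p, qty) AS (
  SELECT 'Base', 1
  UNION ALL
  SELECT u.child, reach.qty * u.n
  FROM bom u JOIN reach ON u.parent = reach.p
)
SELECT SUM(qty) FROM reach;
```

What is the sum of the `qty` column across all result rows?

4

Base: (Base, qty=1).
Iteration 1: components of {Base} -> Hub = 1*1 = 1, Ring = 1*1 = 1.
Iteration 2: components of {Hub,Ring} -> Rod = 1*1 = 1.
Iteration 3: no further components; recursion stops.
SUM(qty) = 1 + 1 + 1 + 1 = 4.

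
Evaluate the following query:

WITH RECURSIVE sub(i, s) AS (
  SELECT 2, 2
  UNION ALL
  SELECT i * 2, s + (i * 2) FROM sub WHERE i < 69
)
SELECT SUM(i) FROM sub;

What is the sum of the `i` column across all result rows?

254

Base: i=2, s=2.
Iteration 1: 2 < 69 holds -> i = 2 * 2 = 4, s = 2 + 4 = 6.
Iteration 2: 4 < 69 holds -> i = 4 * 2 = 8, s = 6 + 8 = 14.
Iteration 3: 8 < 69 holds -> i = 8 * 2 = 16, s = 14 + 16 = 30.
Iteration 4: 16 < 69 holds -> i = 16 * 2 = 32, s = 30 + 32 = 62.
Iteration 5: 32 < 69 holds -> i = 32 * 2 = 64, s = 62 + 64 = 126.
Iteration 6: 64 < 69 holds -> i = 64 * 2 = 128, s = 126 + 128 = 254.
Iteration 7: 128 < 69 fails; recursion stops.
SUM(i) = 2 + 4 + 8 + 16 + 32 + 64 + 128 = 254.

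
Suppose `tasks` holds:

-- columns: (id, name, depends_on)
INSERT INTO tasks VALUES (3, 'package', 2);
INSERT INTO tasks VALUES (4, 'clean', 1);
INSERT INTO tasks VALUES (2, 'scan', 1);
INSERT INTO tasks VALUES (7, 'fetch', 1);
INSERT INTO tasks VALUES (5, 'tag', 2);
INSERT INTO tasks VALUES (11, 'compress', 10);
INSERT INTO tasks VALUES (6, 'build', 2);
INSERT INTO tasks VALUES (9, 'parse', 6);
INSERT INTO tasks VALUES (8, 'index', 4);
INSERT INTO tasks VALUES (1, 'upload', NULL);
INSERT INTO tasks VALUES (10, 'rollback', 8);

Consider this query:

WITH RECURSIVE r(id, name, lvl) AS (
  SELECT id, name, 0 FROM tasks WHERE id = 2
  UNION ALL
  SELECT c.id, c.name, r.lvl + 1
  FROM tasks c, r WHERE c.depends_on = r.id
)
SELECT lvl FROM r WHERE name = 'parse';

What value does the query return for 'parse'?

2

Base: id=2 (scan) at lvl 0.
Iteration 1: rows with depends_on in {2} -> package (id 3, lvl 1), tag (id 5, lvl 1), build (id 6, lvl 1).
Iteration 2: rows with depends_on in {3,5,6} -> parse (id 9, lvl 2).
Iteration 3: no rows with depends_on in {9}; recursion stops.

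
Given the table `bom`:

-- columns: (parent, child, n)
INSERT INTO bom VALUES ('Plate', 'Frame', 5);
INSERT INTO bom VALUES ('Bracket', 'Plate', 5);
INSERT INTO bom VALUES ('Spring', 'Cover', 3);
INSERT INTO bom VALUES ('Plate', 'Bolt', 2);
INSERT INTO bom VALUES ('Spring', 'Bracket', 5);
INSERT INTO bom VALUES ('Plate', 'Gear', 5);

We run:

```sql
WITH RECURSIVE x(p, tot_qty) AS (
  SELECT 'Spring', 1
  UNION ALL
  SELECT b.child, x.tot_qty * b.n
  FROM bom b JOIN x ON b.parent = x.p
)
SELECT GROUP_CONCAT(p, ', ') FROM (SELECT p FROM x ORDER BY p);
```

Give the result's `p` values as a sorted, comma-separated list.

Bolt, Bracket, Cover, Frame, Gear, Plate, Spring

Base: (Spring, tot_qty=1).
Iteration 1: components of {Spring} -> Bracket = 1*5 = 5, Cover = 1*3 = 3.
Iteration 2: components of {Bracket,Cover} -> Plate = 5*5 = 25.
Iteration 3: components of {Plate} -> Bolt = 25*2 = 50, Frame = 25*5 = 125, Gear = 25*5 = 125.
Iteration 4: no further components; recursion stops.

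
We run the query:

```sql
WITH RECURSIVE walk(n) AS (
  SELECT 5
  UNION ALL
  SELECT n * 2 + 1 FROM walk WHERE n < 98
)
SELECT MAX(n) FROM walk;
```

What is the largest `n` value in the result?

191

Base: n=5.
Iteration 1: 5 < 98 holds -> n = 5 * 2 + 1 = 11.
Iteration 2: 11 < 98 holds -> n = 11 * 2 + 1 = 23.
Iteration 3: 23 < 98 holds -> n = 23 * 2 + 1 = 47.
Iteration 4: 47 < 98 holds -> n = 47 * 2 + 1 = 95.
Iteration 5: 95 < 98 holds -> n = 95 * 2 + 1 = 191.
Iteration 6: 191 < 98 fails; recursion stops.
n values: 5, 11, 23, 47, 95, 191; the maximum is 191.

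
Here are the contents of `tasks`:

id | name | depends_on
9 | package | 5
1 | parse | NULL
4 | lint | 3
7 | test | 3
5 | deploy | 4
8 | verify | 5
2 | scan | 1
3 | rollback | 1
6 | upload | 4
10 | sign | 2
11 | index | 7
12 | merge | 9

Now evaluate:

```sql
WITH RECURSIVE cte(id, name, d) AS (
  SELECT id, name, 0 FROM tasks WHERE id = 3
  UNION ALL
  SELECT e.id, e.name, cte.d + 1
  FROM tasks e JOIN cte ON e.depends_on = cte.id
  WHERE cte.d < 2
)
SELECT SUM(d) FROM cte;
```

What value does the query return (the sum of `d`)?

8

Base: id=3 (rollback) at d 0.
Iteration 1: rows with depends_on in {3} -> lint (id 4, d 1), test (id 7, d 1).
Iteration 2: rows with depends_on in {4,7} -> deploy (id 5, d 2), upload (id 6, d 2), index (id 11, d 2).
Iteration 3: d < 2 fails for all current rows; recursion stops.
SUM(d) = 0 + 1 + 1 + 2 + 2 + 2 = 8.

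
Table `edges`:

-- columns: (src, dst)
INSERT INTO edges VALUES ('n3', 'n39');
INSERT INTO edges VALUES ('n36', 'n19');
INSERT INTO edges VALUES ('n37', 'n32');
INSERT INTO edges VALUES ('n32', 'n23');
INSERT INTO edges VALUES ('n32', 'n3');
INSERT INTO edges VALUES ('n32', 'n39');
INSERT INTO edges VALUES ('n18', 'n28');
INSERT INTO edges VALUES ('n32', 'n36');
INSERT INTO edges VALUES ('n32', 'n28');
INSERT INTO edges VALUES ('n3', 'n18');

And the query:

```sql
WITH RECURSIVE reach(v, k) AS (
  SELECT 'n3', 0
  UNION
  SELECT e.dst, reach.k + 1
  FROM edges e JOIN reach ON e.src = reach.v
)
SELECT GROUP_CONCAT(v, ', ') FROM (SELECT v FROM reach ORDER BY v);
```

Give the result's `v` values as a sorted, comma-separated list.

Base: (n3, k=0).
Iteration 1: edges from {n3} -> (n18, k=1), (n39, k=1).
Iteration 2: edges from {n18,n39} -> (n28, k=2).
Iteration 3: no outgoing edges from {n28}; recursion stops.

n18, n28, n3, n39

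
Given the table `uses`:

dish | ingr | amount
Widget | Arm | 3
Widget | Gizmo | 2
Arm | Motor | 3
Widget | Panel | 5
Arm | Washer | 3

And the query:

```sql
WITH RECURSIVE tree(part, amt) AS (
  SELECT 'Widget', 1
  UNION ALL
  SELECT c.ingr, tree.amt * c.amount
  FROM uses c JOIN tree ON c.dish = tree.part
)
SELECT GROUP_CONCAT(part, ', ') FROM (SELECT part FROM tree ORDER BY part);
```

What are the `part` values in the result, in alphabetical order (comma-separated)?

Base: (Widget, amt=1).
Iteration 1: components of {Widget} -> Arm = 1*3 = 3, Gizmo = 1*2 = 2, Panel = 1*5 = 5.
Iteration 2: components of {Arm,Gizmo,Panel} -> Motor = 3*3 = 9, Washer = 3*3 = 9.
Iteration 3: no further components; recursion stops.

Arm, Gizmo, Motor, Panel, Washer, Widget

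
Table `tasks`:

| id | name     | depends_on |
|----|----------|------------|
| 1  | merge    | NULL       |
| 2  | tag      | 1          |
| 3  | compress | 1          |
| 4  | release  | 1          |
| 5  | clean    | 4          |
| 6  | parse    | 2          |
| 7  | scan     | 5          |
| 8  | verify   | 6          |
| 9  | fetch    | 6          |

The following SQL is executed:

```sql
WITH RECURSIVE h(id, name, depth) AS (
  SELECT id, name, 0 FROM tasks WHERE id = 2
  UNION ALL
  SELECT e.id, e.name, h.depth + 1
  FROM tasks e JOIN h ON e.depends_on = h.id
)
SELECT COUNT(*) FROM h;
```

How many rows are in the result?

Base: id=2 (tag) at depth 0.
Iteration 1: rows with depends_on in {2} -> parse (id 6, depth 1).
Iteration 2: rows with depends_on in {6} -> verify (id 8, depth 2), fetch (id 9, depth 2).
Iteration 3: no rows with depends_on in {8,9}; recursion stops.
Total rows emitted: 4.

4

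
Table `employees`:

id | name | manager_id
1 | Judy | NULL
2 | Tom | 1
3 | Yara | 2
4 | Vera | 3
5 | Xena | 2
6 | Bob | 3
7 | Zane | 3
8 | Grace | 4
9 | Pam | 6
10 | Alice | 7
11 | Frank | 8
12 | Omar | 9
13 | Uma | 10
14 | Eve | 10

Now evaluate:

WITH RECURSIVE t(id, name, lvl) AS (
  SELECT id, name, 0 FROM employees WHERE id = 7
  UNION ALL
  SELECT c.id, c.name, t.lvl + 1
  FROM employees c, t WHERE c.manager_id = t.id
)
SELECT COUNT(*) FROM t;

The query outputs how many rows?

4

Base: id=7 (Zane) at lvl 0.
Iteration 1: rows with manager_id in {7} -> Alice (id 10, lvl 1).
Iteration 2: rows with manager_id in {10} -> Uma (id 13, lvl 2), Eve (id 14, lvl 2).
Iteration 3: no rows with manager_id in {13,14}; recursion stops.
Total rows emitted: 4.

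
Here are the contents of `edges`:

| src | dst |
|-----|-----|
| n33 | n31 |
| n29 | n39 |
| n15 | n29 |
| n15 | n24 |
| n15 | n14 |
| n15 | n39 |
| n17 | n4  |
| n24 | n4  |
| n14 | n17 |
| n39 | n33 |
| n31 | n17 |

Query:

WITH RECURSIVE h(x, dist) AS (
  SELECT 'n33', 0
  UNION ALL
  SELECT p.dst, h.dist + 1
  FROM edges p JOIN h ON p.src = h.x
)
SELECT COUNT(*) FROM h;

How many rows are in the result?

Base: (n33, dist=0).
Iteration 1: edges from {n33} -> (n31, dist=1).
Iteration 2: edges from {n31} -> (n17, dist=2).
Iteration 3: edges from {n17} -> (n4, dist=3).
Iteration 4: no outgoing edges from {n4}; recursion stops.
Total rows emitted: 4.

4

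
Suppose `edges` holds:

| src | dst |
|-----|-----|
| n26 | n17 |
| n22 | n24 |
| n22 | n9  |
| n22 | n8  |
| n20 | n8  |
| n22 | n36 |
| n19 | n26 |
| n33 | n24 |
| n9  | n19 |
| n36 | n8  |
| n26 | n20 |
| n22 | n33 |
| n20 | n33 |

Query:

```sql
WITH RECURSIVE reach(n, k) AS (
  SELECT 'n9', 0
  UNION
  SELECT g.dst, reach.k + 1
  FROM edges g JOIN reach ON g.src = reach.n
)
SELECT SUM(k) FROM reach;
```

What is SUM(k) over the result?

22

Base: (n9, k=0).
Iteration 1: edges from {n9} -> (n19, k=1).
Iteration 2: edges from {n19} -> (n26, k=2).
Iteration 3: edges from {n26} -> (n17, k=3), (n20, k=3).
Iteration 4: edges from {n17,n20} -> (n33, k=4), (n8, k=4).
Iteration 5: edges from {n33,n8} -> (n24, k=5).
Iteration 6: no outgoing edges from {n24}; recursion stops.
SUM(k) = 0 + 1 + 2 + 3 + 3 + 4 + 4 + 5 = 22.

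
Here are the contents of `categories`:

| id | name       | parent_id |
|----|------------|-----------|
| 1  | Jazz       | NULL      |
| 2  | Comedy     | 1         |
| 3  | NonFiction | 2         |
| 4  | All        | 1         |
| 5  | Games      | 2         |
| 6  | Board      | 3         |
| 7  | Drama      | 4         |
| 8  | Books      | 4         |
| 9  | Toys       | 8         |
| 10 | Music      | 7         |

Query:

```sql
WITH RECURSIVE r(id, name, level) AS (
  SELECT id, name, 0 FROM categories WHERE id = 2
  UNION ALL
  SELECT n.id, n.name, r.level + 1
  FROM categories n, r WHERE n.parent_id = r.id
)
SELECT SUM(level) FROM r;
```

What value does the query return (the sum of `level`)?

4

Base: id=2 (Comedy) at level 0.
Iteration 1: rows with parent_id in {2} -> NonFiction (id 3, level 1), Games (id 5, level 1).
Iteration 2: rows with parent_id in {3,5} -> Board (id 6, level 2).
Iteration 3: no rows with parent_id in {6}; recursion stops.
SUM(level) = 0 + 1 + 1 + 2 = 4.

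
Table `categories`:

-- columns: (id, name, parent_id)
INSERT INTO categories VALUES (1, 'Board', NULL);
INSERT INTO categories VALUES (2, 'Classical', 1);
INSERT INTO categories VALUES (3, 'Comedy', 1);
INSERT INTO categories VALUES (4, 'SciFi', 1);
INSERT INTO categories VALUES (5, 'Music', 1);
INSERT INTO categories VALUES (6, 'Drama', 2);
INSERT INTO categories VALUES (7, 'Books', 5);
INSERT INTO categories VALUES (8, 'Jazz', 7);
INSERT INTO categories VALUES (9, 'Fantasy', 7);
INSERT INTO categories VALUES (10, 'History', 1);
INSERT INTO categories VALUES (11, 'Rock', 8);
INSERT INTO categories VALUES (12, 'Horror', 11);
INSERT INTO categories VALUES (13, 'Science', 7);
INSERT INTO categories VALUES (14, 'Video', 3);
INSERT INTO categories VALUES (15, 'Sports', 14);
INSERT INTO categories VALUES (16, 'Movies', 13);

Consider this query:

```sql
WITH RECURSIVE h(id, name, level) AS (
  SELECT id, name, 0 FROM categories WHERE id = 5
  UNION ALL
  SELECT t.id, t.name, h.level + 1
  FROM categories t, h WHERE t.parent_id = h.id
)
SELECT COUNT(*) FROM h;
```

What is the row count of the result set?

Base: id=5 (Music) at level 0.
Iteration 1: rows with parent_id in {5} -> Books (id 7, level 1).
Iteration 2: rows with parent_id in {7} -> Jazz (id 8, level 2), Fantasy (id 9, level 2), Science (id 13, level 2).
Iteration 3: rows with parent_id in {8,9,13} -> Rock (id 11, level 3), Movies (id 16, level 3).
Iteration 4: rows with parent_id in {11,16} -> Horror (id 12, level 4).
Iteration 5: no rows with parent_id in {12}; recursion stops.
Total rows emitted: 8.

8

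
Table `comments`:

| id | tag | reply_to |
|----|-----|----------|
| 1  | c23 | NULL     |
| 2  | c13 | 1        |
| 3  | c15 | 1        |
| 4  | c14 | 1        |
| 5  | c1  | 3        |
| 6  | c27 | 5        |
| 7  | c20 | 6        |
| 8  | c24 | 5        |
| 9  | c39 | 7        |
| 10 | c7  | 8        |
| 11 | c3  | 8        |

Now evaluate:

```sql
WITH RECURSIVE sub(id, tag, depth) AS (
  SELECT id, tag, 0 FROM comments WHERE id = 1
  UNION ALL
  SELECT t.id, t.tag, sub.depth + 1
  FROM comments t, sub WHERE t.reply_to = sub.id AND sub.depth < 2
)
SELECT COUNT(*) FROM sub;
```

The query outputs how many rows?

Base: id=1 (c23) at depth 0.
Iteration 1: rows with reply_to in {1} -> c13 (id 2, depth 1), c15 (id 3, depth 1), c14 (id 4, depth 1).
Iteration 2: rows with reply_to in {2,3,4} -> c1 (id 5, depth 2).
Iteration 3: depth < 2 fails for all current rows; recursion stops.
Total rows emitted: 5.

5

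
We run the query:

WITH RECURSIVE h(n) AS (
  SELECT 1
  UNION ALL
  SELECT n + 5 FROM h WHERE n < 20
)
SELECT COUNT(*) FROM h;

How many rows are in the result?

5

Base: n=1.
Iteration 1: 1 < 20 holds -> n = 1 + 5 = 6.
Iteration 2: 6 < 20 holds -> n = 6 + 5 = 11.
Iteration 3: 11 < 20 holds -> n = 11 + 5 = 16.
Iteration 4: 16 < 20 holds -> n = 16 + 5 = 21.
Iteration 5: 21 < 20 fails; recursion stops.
Total rows emitted: 5.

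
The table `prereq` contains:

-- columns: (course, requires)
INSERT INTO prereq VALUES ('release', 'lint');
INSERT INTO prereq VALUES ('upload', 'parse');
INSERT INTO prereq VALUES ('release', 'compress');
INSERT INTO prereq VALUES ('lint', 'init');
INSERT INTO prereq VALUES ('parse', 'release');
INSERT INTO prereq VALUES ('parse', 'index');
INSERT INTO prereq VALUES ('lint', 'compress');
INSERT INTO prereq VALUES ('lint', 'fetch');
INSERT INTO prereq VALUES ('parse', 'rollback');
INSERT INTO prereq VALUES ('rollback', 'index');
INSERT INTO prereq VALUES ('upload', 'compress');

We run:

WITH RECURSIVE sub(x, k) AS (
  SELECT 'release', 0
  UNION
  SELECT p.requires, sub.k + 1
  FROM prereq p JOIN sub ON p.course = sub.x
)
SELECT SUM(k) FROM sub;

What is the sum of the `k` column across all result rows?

Base: (release, k=0).
Iteration 1: edges from {release} -> (compress, k=1), (lint, k=1).
Iteration 2: edges from {compress,lint} -> (compress, k=2), (fetch, k=2), (init, k=2).
Iteration 3: no outgoing edges from {compress,fetch,init}; recursion stops.
SUM(k) = 0 + 1 + 1 + 2 + 2 + 2 = 8.

8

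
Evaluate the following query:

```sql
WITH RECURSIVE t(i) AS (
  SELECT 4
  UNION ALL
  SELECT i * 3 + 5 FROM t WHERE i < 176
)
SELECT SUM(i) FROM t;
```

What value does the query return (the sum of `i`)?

Base: i=4.
Iteration 1: 4 < 176 holds -> i = 4 * 3 + 5 = 17.
Iteration 2: 17 < 176 holds -> i = 17 * 3 + 5 = 56.
Iteration 3: 56 < 176 holds -> i = 56 * 3 + 5 = 173.
Iteration 4: 173 < 176 holds -> i = 173 * 3 + 5 = 524.
Iteration 5: 524 < 176 fails; recursion stops.
SUM(i) = 4 + 17 + 56 + 173 + 524 = 774.

774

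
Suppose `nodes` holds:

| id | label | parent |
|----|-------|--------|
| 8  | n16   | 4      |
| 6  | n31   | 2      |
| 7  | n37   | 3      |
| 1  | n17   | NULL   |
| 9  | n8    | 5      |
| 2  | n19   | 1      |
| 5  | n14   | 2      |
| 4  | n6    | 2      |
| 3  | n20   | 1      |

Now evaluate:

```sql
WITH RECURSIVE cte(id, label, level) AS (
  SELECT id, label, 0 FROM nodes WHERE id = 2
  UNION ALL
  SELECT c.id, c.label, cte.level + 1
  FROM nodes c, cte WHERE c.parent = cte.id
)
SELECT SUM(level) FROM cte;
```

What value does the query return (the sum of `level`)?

7

Base: id=2 (n19) at level 0.
Iteration 1: rows with parent in {2} -> n6 (id 4, level 1), n14 (id 5, level 1), n31 (id 6, level 1).
Iteration 2: rows with parent in {4,5,6} -> n16 (id 8, level 2), n8 (id 9, level 2).
Iteration 3: no rows with parent in {8,9}; recursion stops.
SUM(level) = 0 + 1 + 1 + 1 + 2 + 2 = 7.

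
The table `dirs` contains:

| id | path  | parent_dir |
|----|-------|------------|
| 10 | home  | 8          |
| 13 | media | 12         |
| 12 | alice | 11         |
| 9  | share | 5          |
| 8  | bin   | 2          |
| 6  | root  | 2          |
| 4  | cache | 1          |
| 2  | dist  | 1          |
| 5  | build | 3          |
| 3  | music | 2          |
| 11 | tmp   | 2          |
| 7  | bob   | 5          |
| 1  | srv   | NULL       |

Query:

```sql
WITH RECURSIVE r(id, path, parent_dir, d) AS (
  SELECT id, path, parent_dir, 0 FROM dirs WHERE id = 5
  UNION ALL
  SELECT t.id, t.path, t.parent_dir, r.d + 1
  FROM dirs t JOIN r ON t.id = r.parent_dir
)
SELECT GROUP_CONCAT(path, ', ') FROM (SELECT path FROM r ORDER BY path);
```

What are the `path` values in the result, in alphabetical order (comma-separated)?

Base: id=5 (build), parent_dir=3, d 0.
Iteration 1: join on id=3 -> music (id 3, parent_dir=2, d 1).
Iteration 2: join on id=2 -> dist (id 2, parent_dir=1, d 2).
Iteration 3: join on id=1 -> srv (id 1, parent_dir=NULL, d 3).
Iteration 4: parent_dir is NULL; no match; recursion stops.

build, dist, music, srv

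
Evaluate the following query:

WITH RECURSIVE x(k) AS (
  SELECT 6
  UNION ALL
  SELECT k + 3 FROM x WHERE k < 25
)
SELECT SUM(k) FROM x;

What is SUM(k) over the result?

Base: k=6.
Iteration 1: 6 < 25 holds -> k = 6 + 3 = 9.
Iteration 2: 9 < 25 holds -> k = 9 + 3 = 12.
Iteration 3: 12 < 25 holds -> k = 12 + 3 = 15.
Iteration 4: 15 < 25 holds -> k = 15 + 3 = 18.
Iteration 5: 18 < 25 holds -> k = 18 + 3 = 21.
Iteration 6: 21 < 25 holds -> k = 21 + 3 = 24.
Iteration 7: 24 < 25 holds -> k = 24 + 3 = 27.
Iteration 8: 27 < 25 fails; recursion stops.
SUM(k) = 6 + 9 + 12 + 15 + 18 + 21 + 24 + 27 = 132.

132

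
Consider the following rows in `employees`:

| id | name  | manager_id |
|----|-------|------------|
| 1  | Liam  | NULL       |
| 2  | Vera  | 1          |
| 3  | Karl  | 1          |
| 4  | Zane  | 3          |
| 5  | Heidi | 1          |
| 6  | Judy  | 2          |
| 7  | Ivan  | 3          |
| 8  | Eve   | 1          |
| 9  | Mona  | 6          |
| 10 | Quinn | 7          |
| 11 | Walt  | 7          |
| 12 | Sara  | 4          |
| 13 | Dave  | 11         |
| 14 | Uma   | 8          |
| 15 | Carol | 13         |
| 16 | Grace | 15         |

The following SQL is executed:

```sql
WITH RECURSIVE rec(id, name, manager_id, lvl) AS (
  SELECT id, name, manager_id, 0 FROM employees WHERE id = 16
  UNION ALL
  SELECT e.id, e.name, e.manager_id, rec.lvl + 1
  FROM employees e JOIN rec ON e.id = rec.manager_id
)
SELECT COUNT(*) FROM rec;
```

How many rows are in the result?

Base: id=16 (Grace), manager_id=15, lvl 0.
Iteration 1: join on id=15 -> Carol (id 15, manager_id=13, lvl 1).
Iteration 2: join on id=13 -> Dave (id 13, manager_id=11, lvl 2).
Iteration 3: join on id=11 -> Walt (id 11, manager_id=7, lvl 3).
Iteration 4: join on id=7 -> Ivan (id 7, manager_id=3, lvl 4).
Iteration 5: join on id=3 -> Karl (id 3, manager_id=1, lvl 5).
Iteration 6: join on id=1 -> Liam (id 1, manager_id=NULL, lvl 6).
Iteration 7: manager_id is NULL; no match; recursion stops.
Total rows emitted: 7.

7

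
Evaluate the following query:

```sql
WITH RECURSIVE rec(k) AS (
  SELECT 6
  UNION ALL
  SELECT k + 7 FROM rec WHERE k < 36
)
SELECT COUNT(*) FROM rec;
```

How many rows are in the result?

6

Base: k=6.
Iteration 1: 6 < 36 holds -> k = 6 + 7 = 13.
Iteration 2: 13 < 36 holds -> k = 13 + 7 = 20.
Iteration 3: 20 < 36 holds -> k = 20 + 7 = 27.
Iteration 4: 27 < 36 holds -> k = 27 + 7 = 34.
Iteration 5: 34 < 36 holds -> k = 34 + 7 = 41.
Iteration 6: 41 < 36 fails; recursion stops.
Total rows emitted: 6.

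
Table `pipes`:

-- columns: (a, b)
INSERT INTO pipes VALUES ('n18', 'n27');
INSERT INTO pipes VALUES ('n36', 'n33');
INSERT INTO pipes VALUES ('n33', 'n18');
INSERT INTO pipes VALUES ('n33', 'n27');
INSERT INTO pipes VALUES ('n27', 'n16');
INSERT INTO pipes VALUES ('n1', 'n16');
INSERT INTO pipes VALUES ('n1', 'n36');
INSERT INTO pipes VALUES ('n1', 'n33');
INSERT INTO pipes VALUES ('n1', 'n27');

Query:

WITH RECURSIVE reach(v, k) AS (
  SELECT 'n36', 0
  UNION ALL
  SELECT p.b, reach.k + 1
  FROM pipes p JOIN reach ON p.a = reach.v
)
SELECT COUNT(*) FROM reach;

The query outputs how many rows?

7

Base: (n36, k=0).
Iteration 1: edges from {n36} -> (n33, k=1).
Iteration 2: edges from {n33} -> (n18, k=2), (n27, k=2).
Iteration 3: edges from {n18,n27} -> (n16, k=3), (n27, k=3).
Iteration 4: edges from {n16,n27} -> (n16, k=4).
Iteration 5: no outgoing edges from {n16}; recursion stops.
Total rows emitted: 7.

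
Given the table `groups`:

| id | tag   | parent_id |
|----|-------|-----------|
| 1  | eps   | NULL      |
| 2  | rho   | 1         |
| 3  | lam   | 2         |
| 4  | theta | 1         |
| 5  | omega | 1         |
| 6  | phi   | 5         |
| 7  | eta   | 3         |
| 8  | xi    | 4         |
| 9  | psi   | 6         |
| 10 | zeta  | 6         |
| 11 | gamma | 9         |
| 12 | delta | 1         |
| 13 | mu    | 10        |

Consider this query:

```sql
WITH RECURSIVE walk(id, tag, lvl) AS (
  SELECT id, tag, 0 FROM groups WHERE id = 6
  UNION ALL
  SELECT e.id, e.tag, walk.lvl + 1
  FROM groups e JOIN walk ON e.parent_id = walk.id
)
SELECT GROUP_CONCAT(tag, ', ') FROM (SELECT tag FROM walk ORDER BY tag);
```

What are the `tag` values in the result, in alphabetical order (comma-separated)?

Base: id=6 (phi) at lvl 0.
Iteration 1: rows with parent_id in {6} -> psi (id 9, lvl 1), zeta (id 10, lvl 1).
Iteration 2: rows with parent_id in {9,10} -> gamma (id 11, lvl 2), mu (id 13, lvl 2).
Iteration 3: no rows with parent_id in {11,13}; recursion stops.

gamma, mu, phi, psi, zeta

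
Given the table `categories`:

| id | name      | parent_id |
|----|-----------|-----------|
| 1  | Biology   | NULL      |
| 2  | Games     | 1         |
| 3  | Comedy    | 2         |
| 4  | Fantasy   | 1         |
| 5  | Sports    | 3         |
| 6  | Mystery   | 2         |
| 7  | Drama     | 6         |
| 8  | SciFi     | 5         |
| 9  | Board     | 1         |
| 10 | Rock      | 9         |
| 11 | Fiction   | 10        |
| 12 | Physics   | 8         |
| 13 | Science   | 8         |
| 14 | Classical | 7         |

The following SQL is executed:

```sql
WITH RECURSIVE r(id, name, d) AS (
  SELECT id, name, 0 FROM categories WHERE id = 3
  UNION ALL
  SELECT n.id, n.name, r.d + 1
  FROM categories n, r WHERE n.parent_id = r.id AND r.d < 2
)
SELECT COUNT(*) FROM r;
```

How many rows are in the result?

Base: id=3 (Comedy) at d 0.
Iteration 1: rows with parent_id in {3} -> Sports (id 5, d 1).
Iteration 2: rows with parent_id in {5} -> SciFi (id 8, d 2).
Iteration 3: d < 2 fails for all current rows; recursion stops.
Total rows emitted: 3.

3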